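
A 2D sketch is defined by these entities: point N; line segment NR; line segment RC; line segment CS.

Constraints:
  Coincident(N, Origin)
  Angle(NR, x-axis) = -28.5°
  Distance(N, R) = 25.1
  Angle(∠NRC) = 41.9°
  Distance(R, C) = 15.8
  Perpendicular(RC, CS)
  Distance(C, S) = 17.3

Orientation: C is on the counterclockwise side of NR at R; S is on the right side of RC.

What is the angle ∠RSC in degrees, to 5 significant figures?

42.405°

N is at the origin; NR runs at -28.5° with length 25.1, so R = 25.1·(cos -28.5°, sin -28.5°) = (22.058, -11.977). ∠NRC = 41.9°, so RC runs at -28.5° + (180° − 41.9°) = 109.60° from the x-axis; with |RC| = 15.8, C = R + 15.8·(cos 109.60°, sin 109.60°) = (16.758, 2.9078). RC ⟂ CS; with |CS| = 17.3 on the right of RC, S = C + 17.3·(0.94206, 0.33545) = (33.056, 8.7111). Then cos ∠RSC = SR·SC / (|SR||SC|), giving 42.405°.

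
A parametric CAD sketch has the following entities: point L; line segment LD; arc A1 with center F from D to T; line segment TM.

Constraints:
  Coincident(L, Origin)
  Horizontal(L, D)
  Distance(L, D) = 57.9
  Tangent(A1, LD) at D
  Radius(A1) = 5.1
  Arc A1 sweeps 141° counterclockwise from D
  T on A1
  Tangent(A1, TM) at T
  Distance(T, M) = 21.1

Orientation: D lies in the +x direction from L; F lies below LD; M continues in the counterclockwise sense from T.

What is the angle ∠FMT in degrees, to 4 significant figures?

13.59°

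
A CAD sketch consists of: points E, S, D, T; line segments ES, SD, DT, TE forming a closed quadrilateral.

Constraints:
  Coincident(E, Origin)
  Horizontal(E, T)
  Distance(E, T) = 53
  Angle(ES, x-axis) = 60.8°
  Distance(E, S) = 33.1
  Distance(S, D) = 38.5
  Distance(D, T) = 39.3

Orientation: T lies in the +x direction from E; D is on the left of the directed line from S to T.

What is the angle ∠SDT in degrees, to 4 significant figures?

74.01°

Checks: |ET| = 53.00 ✓; |ES| = 33.10 ✓; |SD| = 38.50 ✓; |DT| = 39.30 ✓.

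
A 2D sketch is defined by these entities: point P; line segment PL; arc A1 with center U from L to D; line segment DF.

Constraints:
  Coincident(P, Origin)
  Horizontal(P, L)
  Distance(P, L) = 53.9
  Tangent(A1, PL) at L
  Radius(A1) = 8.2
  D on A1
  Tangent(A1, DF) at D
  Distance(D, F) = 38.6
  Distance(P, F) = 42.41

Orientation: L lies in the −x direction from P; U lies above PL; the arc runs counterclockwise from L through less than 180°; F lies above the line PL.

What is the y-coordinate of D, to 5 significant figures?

3.3738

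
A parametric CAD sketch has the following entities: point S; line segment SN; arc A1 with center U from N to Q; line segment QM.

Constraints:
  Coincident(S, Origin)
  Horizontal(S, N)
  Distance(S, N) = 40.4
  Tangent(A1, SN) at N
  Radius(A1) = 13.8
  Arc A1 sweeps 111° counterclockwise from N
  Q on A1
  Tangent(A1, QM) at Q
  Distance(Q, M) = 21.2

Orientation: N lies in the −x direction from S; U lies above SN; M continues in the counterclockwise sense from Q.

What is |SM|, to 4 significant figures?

52.14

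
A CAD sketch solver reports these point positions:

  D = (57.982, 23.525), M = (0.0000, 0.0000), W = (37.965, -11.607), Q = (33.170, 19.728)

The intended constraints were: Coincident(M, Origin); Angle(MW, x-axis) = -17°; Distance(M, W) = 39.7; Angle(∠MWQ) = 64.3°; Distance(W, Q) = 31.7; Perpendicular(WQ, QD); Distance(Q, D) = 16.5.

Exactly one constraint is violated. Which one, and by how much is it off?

Distance(Q, D) = 16.5 — off by 8.60.

M = (0.00, 0.00) ✓; MW at -17.00° ✓; |MW| = 39.70 ✓; ∠MWQ = 64.30° ✓; |WQ| = 31.70 ✓; ∠(WQ, QD) = 90.00° ✓; |QD| = 25.10 ✗.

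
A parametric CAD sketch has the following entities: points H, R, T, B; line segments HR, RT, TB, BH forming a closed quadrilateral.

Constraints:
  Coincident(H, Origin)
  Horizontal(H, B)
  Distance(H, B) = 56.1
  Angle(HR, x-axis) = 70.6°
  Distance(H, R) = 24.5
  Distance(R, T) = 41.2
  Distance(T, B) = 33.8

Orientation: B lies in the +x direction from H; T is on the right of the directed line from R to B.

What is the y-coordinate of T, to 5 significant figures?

-14.272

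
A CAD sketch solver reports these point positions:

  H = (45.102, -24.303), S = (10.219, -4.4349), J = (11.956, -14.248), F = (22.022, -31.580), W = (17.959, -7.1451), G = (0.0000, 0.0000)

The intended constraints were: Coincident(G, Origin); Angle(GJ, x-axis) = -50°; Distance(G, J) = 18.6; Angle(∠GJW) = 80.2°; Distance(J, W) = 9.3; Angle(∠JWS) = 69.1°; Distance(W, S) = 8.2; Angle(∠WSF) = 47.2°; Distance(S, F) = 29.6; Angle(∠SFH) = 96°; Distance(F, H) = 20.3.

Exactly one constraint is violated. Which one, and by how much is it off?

Distance(F, H) = 20.3 — off by 3.90.

G = (0.00, 0.00) ✓; GJ at -50.00° ✓; |GJ| = 18.60 ✓; ∠GJW = 80.20° ✓; |JW| = 9.300 ✓; ∠JWS = 69.10° ✓; |WS| = 8.201 ✓; ∠WSF = 47.20° ✓; |SF| = 29.60 ✓; ∠SFH = 96.00° ✓; |FH| = 24.20 ✗.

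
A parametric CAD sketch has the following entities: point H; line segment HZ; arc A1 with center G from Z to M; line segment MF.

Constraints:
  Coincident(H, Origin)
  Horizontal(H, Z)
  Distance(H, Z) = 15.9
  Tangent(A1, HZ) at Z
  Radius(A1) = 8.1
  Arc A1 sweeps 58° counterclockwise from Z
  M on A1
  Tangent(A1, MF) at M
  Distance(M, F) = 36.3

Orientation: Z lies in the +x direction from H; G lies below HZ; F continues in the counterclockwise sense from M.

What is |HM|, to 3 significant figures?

9.80

H is at the origin; H and Z share the same y with |HZ| = 15.9 and Z on the +x side, so Z = (15.9, 0.00). Since A1 is tangent to HZ there, GZ ⟂ HZ, so G = Z + (0, -8.1) = (15.9, -8.10). On A1, Z sits at bearing 90° from G; a 58° counterclockwise sweep puts M at bearing 148°, so M = G + 8.1·(cos 148°, sin 148°) = (9.03, -3.81). Then |HM| = |M − H| = 9.80.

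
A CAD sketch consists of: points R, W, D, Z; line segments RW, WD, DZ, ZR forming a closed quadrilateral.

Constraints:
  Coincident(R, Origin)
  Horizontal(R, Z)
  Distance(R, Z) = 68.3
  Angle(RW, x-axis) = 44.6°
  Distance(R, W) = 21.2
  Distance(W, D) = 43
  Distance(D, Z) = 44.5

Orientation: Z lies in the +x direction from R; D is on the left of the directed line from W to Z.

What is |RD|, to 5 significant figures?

64.056

Checks: |RZ| = 68.30 ✓; |RW| = 21.20 ✓; |WD| = 43.00 ✓; |DZ| = 44.50 ✓.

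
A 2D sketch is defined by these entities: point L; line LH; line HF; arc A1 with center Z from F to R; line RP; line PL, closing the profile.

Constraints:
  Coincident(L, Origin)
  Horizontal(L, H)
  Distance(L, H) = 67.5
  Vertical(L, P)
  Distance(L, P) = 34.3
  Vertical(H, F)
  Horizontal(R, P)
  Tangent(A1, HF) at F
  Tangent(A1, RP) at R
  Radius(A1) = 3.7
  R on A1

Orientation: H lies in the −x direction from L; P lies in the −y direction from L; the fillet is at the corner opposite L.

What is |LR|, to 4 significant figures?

72.44

L is at the origin; L and H share the same y with |LH| = 67.5 and H on the −x side, so H = (-67.50, 0.000). L and P share the same x with |LP| = 34.3 and P on the −y side, so P = (0.000, -34.30). The virtual corner opposite L is at (-67.50, -34.30). The tangent condition forces ZF to be normal to HF and A1 meets RP tangentially, so ZR is at right angles to RP, with radius 3.7, so the center Z sits 3.7 in from both sides at Z = (-63.80, -30.60). That places the tangent points at F = (-67.50, -30.60) on HF and R = (-63.80, -34.30) on RP. Then |LR| = |R − L| = 72.44.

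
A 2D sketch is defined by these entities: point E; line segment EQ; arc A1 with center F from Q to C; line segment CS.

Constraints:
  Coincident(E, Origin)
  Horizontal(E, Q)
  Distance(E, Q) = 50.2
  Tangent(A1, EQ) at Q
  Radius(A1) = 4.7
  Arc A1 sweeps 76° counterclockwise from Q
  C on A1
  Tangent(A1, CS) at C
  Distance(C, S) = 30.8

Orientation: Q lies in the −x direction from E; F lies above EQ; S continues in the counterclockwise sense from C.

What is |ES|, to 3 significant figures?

50.8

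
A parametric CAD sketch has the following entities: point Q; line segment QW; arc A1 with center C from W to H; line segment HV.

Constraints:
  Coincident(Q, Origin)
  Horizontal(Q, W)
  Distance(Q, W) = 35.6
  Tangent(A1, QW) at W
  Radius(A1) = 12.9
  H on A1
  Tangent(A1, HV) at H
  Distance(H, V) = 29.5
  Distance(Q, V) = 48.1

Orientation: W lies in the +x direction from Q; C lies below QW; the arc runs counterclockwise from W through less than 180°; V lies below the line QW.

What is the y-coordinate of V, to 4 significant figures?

-42.40

Q is at the origin; QW is horizontal with |QW| = 35.6 and W on the +x side, so W = (35.60, 0.000). A1 meets QW tangentially, so CW is at right angles to QW, so C = W + (0, -12.9) = (35.60, -12.90). Since CH ⟂ HV (tangency), |CV| = √(12.9² + 29.5²) = 32.20 regardless of where H sits on A1. So V lies on both circle(Q, 48.1) and circle(C, 32.20); the below-QW intersection is V = (22.71, -42.40). H is the foot of the tangent from V: H = (22.70, -12.90).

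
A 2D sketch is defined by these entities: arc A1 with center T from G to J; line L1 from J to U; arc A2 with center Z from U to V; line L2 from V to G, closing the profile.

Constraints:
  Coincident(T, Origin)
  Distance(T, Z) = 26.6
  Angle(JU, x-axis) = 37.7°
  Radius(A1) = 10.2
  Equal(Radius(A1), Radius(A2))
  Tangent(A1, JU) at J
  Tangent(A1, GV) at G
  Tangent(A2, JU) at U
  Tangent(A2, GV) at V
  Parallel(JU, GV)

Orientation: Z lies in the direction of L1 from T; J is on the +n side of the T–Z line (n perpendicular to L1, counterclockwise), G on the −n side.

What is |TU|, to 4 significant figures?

28.49

The slot axis is L1's direction at 37.7°, so u = (cos 37.7°, sin 37.7°) = (0.7912, 0.6115) and n = (−sin 37.7°, cos 37.7°) = (-0.6115, 0.7912). T is at the origin and Z lies 26.6 along u from T, so Z = 26.6·u = (21.05, 16.27). Tangency of A1 to both parallel lines with radius 10.2 puts J and G at T ± 10.2·n: J = (-6.238, 8.070), G = (6.238, -8.070). Equal radii place U and V the same way about Z: U = Z + 10.2·n = (14.81, 24.34), V = Z − 10.2·n = (27.28, 8.196). Then |TU| = |U − T| = 28.49.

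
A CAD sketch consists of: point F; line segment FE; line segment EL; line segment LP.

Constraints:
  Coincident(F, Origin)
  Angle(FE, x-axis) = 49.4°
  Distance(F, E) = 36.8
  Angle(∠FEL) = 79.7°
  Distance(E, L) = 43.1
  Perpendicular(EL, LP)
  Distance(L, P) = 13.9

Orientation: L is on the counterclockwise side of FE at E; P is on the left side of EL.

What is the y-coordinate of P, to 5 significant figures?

37.685

∠FEL = 79.7°, so EL runs at 49.4° + (180° − 79.7°) = 149.70° from the x-axis; with |EL| = 43.1, L = E + 43.1·(cos 149.70°, sin 149.70°) = (-13.264, 49.686). The perpendicularity gives LP at right angles to EL; with |LP| = 13.9 on the left of EL, P = L + 13.9·(-0.50453, -0.86340) = (-20.277, 37.685). So P.y = 37.685.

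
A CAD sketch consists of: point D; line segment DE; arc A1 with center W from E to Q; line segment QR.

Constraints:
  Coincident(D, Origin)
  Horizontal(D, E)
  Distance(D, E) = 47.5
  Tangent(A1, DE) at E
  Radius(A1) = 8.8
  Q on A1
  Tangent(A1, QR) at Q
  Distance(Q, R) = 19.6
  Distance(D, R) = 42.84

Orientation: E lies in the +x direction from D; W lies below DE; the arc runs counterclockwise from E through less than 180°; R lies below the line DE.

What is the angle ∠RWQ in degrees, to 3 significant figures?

65.8°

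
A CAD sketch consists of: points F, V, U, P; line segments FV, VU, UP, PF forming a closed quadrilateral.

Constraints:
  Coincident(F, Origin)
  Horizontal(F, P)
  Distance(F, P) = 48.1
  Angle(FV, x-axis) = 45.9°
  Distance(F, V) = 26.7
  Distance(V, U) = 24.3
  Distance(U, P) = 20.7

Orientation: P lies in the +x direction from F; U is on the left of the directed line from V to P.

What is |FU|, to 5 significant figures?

47.314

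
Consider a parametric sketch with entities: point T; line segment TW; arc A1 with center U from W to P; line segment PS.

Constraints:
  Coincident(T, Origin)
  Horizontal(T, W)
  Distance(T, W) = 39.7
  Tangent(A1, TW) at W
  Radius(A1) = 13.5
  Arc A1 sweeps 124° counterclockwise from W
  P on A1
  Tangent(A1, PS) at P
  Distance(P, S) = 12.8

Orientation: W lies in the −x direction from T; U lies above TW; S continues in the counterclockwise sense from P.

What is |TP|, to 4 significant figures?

35.44

T is at the origin; T and W share the same y with |TW| = 39.7 and W on the −x side, so W = (-39.70, 0.000). A1 meets TW tangentially, so UW is at right angles to TW, so U = W + (0, 13.5) = (-39.70, 13.50). On A1, W sits at bearing -90° from U; a 124° counterclockwise sweep puts P at bearing 34°, so P = U + 13.5·(cos 34°, sin 34°) = (-28.51, 21.05). Then |TP| = |P − T| = 35.44.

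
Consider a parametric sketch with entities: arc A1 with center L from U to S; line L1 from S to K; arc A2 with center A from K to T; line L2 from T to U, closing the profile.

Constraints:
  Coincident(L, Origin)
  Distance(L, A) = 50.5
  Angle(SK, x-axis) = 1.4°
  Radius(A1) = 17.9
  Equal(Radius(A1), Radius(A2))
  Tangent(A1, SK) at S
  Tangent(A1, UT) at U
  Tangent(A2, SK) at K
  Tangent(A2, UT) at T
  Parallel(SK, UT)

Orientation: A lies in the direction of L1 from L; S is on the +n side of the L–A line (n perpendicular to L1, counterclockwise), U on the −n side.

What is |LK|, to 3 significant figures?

53.6

Tangency of A1 to both parallel lines with radius 17.9 puts S and U at L ± 17.9·n: S = (-0.437, 17.9), U = (0.437, -17.9). Equal radii place K and T the same way about A: K = A + 17.9·n = (50.0, 19.1), T = A − 17.9·n = (50.9, -16.7). Then |LK| = |K − L| = 53.6.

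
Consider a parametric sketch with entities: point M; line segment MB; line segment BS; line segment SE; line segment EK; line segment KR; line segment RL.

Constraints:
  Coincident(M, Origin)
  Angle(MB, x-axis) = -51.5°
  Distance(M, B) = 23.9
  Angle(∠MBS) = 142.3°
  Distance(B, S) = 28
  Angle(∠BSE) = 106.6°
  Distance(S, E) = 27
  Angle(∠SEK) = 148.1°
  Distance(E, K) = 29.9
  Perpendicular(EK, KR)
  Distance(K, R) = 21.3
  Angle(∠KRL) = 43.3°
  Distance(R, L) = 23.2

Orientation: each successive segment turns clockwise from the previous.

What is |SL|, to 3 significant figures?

38.2

M is at the origin; MB runs at -51.5° with length 23.9, so B = (14.9, -18.7). ∠MBS = 142.3° gives BS at -89.2° from the x-axis; with |BS| = 28.0, S = (15.3, -46.7). ∠BSE = 106.6° gives SE at -163° from the x-axis; with |SE| = 27.0, E = (-10.5, -54.8). ∠SEK = 148.1° gives EK at 166° from the x-axis; with |EK| = 29.9, K = (-39.4, -47.3). The perpendicularity gives KR at right angles to EK, so KR runs at 75.5°; with |KR| = 21.3, R = (-34.1, -26.7). ∠KRL = 43.3° gives RL at -61.2° from the x-axis; with |RL| = 23.2, L = (-22.9, -47.0). Then |SL| = |L − S| = 38.2.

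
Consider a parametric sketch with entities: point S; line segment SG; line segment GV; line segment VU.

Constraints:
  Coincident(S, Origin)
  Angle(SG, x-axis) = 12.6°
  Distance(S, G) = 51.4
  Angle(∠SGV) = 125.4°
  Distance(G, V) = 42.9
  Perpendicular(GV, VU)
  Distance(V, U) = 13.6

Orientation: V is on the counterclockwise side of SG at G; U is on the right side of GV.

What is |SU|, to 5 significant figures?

91.442

S is at the origin; SG runs at 12.6° with length 51.4, so G = 51.4·(cos 12.6°, sin 12.6°) = (50.162, 11.213). ∠SGV = 125.4°, so GV runs at 12.6° + (180° − 125.4°) = 67.200° from the x-axis; with |GV| = 42.9, V = G + 42.9·(cos 67.200°, sin 67.200°) = (66.787, 50.760). GV ⟂ VU; with |VU| = 13.6 on the right of GV, U = V + 13.6·(0.92186, -0.38752) = (79.324, 45.490). Then |SU| = |U − S| = 91.442.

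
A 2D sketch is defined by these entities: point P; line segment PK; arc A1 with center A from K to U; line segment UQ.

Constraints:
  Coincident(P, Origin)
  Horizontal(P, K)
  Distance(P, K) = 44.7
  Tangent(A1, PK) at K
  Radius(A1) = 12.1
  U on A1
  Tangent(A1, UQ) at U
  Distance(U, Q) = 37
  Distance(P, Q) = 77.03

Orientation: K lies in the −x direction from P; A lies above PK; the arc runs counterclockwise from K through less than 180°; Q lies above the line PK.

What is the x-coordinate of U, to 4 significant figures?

-35.72

P is at the origin; P and K share the same y with |PK| = 44.7 and K on the −x side, so K = (-44.70, 0.000). Since A1 is tangent to PK there, AK ⟂ PK, so A = K + (0, 12.1) = (-44.70, 12.10). Since AU ⟂ UQ (tangency), |AQ| = √(12.1² + 37.0²) = 38.93 regardless of where U sits on A1. So Q lies on both circle(P, 77.03) and circle(A, 38.93); the above-PK intersection is Q = (-60.50, 47.68). U is the foot of the tangent from Q: U = (-35.72, 20.21).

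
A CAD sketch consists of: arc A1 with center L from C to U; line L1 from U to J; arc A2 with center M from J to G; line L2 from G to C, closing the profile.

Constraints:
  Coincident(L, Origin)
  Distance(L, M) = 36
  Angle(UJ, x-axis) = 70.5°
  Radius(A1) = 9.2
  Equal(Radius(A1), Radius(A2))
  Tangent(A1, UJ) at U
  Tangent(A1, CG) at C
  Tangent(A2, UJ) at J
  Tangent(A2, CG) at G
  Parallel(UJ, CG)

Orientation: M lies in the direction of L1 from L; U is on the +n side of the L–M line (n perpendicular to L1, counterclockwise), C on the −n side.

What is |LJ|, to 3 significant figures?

37.2

The slot axis is L1's direction at 70.5°, so u = (cos 70.5°, sin 70.5°) = (0.334, 0.943) and n = (−sin 70.5°, cos 70.5°) = (-0.943, 0.334). L is at the origin and M lies 36.0 along u from L, so M = 36.0·u = (12.0, 33.9). Tangency of A1 to both parallel lines with radius 9.2 puts U and C at L ± 9.2·n: U = (-8.67, 3.07), C = (8.67, -3.07). Equal radii place J and G the same way about M: J = M + 9.2·n = (3.34, 37.0), G = M − 9.2·n = (20.7, 30.9). Then |LJ| = |J − L| = 37.2.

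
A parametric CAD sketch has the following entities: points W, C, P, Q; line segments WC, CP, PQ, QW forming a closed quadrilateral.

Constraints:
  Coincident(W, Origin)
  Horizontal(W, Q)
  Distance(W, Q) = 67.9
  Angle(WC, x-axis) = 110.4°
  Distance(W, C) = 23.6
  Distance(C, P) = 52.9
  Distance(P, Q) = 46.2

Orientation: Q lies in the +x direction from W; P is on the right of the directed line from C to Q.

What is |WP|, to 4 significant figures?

31.61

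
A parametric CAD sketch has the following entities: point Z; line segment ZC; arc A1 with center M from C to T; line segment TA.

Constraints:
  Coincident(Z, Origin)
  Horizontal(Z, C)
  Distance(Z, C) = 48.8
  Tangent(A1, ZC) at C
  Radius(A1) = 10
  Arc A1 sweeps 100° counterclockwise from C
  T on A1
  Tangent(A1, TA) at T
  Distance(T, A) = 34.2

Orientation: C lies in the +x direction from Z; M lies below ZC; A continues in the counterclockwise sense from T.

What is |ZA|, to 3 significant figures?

63.9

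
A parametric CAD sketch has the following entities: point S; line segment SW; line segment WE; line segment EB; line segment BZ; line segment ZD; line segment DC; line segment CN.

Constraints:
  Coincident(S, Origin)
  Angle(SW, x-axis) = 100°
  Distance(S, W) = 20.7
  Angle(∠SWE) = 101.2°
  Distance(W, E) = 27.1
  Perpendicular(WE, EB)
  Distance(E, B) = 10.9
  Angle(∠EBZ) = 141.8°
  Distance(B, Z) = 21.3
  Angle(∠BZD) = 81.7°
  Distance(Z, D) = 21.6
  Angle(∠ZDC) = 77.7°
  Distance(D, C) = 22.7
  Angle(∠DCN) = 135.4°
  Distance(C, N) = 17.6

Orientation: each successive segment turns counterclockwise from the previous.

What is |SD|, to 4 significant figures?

8.886

S is at the origin; SW runs at 100.0° with length 20.7, so W = (-3.595, 20.39). ∠SWE = 101.2° gives WE at 178.8° from the x-axis; with |WE| = 27.1, E = (-30.69, 20.95). The perpendicularity gives EB at right angles to WE, so EB runs at -91.20°; with |EB| = 10.9, B = (-30.92, 10.06). ∠EBZ = 141.8° gives BZ at -53.00° from the x-axis; with |BZ| = 21.3, Z = (-18.10, -6.955). ∠BZD = 81.7° gives ZD at 45.30° from the x-axis; with |ZD| = 21.6, D = (-2.905, 8.398). Then |SD| = |D − S| = 8.886.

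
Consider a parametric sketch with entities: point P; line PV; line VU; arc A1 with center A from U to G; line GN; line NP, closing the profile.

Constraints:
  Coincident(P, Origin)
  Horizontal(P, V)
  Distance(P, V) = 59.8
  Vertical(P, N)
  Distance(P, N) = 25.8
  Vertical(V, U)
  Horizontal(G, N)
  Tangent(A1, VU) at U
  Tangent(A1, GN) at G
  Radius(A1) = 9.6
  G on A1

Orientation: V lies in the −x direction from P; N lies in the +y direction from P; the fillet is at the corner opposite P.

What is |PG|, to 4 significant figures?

56.44

The virtual corner opposite P is at (-59.80, 25.80). Since A1 is tangent to VU there, AU ⟂ VU and since A1 is tangent to GN there, AG ⟂ GN, with radius 9.6, so the center A sits 9.6 in from both sides at A = (-50.20, 16.20). That places the tangent points at U = (-59.80, 16.20) on VU and G = (-50.20, 25.80) on GN. Then |PG| = |G − P| = 56.44.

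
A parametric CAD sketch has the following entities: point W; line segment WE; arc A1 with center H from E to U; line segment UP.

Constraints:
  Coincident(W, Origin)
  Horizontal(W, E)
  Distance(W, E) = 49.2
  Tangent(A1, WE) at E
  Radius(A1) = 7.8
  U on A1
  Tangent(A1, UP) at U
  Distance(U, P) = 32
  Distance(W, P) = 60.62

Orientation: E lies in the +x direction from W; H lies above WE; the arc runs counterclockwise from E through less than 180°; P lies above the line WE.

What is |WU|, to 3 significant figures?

57.5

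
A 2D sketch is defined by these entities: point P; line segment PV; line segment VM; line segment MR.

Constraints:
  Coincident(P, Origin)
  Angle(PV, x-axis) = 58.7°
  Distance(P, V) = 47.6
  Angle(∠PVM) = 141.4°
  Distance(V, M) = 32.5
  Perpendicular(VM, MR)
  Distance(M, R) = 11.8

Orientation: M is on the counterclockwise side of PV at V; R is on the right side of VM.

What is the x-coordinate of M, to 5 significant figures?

20.600

P is at the origin; PV runs at 58.7° with length 47.6, so V = 47.6·(cos 58.7°, sin 58.7°) = (24.729, 40.672). ∠PVM = 141.4°, so VM runs at 58.7° + (180° − 141.4°) = 97.300° from the x-axis; with |VM| = 32.5, M = V + 32.5·(cos 97.300°, sin 97.300°) = (20.600, 72.909). So M.x = 20.600.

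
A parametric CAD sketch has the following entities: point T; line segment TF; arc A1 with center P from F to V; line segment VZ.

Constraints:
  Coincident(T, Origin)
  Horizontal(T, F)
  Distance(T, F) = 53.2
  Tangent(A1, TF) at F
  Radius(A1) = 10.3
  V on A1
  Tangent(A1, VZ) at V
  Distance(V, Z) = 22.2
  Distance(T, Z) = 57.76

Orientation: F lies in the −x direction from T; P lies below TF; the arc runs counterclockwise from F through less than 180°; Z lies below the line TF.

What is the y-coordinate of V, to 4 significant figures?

-16.94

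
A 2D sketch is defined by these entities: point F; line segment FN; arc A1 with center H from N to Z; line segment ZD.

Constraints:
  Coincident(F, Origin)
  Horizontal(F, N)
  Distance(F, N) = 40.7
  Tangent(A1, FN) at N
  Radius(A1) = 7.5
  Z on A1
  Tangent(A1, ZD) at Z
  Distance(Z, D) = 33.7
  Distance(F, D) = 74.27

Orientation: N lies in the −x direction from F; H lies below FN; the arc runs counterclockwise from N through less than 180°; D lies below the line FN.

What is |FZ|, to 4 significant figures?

46.24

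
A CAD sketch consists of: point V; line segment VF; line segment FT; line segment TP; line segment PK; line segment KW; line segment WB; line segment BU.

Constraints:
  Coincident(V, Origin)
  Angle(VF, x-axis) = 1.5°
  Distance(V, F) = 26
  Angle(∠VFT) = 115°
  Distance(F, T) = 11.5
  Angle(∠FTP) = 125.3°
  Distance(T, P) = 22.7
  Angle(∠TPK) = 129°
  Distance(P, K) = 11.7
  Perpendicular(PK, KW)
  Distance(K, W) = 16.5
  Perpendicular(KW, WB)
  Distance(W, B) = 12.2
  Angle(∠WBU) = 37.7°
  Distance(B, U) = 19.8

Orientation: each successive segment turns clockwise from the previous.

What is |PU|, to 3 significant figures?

15.8

V is at the origin; VF runs at 1.5° with length 26.0, so F = (26.0, 0.681). ∠VFT = 115.0° gives FT at -63.5° from the x-axis; with |FT| = 11.5, T = (31.1, -9.61). ∠FTP = 125.3° gives TP at -118° from the x-axis; with |TP| = 22.7, P = (20.4, -29.6). ∠TPK = 129.0° gives PK at -169° from the x-axis; with |PK| = 11.7, K = (8.90, -31.8). PK ⟂ KW, so KW runs at 101°; with |KW| = 16.5, W = (5.81, -15.6). KW ⟂ WB, so WB runs at 10.8°; with |WB| = 12.2, B = (17.8, -13.3). ∠WBU = 37.7° gives BU at -132° from the x-axis; with |BU| = 19.8, U = (4.67, -28.1). Then |PU| = |U − P| = 15.8.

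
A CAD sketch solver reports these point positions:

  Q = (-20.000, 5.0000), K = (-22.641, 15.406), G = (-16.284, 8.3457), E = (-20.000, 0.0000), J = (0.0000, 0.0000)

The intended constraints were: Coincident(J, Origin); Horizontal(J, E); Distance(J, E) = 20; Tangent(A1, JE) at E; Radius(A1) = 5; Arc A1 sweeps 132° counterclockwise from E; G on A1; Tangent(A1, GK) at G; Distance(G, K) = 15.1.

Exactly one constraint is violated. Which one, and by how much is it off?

Distance(G, K) = 15.1 — off by 5.60.

J = (0.00, 0.00) ✓; J.y = 0.00, E.y = 0.00 ✓; |JE| = 20.00 ✓; ∠(QE, EJ) = 90.00° ✓; |QE| = 5.000 ✓; bearing(Q→G) − bearing(Q→E) = 132.0° ✓; |QG| = 5.000 ✓; ∠(QG, GK) = 90.00° ✓; |GK| = 9.500 ✗.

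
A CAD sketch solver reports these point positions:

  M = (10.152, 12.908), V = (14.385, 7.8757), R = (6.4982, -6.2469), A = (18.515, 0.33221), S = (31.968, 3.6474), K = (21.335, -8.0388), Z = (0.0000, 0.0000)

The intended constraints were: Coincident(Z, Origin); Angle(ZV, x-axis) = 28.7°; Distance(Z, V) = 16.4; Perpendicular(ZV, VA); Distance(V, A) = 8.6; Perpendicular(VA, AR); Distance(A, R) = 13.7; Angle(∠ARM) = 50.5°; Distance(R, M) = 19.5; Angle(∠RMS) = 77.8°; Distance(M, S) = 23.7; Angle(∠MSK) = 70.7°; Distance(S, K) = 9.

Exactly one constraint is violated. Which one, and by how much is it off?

Distance(S, K) = 9 — off by 6.80.

Z = (0.00, 0.00) ✓; ZV at 28.70° ✓; |ZV| = 16.40 ✓; ∠(ZV, VA) = 90.00° ✓; |VA| = 8.600 ✓; ∠(VA, AR) = 90.00° ✓; |AR| = 13.70 ✓; ∠ARM = 50.50° ✓; |RM| = 19.50 ✓; ∠RMS = 77.80° ✓; |MS| = 23.70 ✓; ∠MSK = 70.70° ✓; |SK| = 15.80 ✗.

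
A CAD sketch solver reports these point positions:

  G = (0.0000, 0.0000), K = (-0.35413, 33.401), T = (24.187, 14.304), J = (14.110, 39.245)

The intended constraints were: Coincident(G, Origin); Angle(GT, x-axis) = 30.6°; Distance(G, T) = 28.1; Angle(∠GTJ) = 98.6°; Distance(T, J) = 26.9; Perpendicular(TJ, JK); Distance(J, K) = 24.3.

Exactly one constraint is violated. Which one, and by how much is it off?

Distance(J, K) = 24.3 — off by 8.70.

G = (0.00, 0.00) ✓; GT at 30.60° ✓; |GT| = 28.10 ✓; ∠GTJ = 98.60° ✓; |TJ| = 26.90 ✓; ∠(TJ, JK) = 90.00° ✓; |JK| = 15.60 ✗.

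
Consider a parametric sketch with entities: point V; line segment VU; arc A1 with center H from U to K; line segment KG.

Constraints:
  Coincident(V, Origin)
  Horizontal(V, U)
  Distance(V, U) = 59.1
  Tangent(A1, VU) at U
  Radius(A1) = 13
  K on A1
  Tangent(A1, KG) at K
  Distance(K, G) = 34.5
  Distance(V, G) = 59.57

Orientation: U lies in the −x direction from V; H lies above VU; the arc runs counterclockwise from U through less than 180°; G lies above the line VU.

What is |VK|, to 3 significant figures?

47.5

Checks: |HK| = 13.00 ✓; ∠(HK, KG) = 90.00° ✓; |KG| = 34.50 ✓; |VG| = 59.57 ✓.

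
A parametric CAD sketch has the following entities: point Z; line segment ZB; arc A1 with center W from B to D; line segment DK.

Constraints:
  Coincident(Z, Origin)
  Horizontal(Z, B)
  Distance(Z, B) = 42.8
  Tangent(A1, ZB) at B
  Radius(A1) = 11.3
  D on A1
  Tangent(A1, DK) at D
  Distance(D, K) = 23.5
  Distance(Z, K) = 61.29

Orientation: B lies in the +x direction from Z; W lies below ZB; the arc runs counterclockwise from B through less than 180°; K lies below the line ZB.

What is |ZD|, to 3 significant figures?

38.8

Checks: |ZB| = 42.80 ✓; |WD| = 11.30 ✓; ∠(WD, DK) = 90.00° ✓; |DK| = 23.50 ✓; |ZK| = 61.29 ✓.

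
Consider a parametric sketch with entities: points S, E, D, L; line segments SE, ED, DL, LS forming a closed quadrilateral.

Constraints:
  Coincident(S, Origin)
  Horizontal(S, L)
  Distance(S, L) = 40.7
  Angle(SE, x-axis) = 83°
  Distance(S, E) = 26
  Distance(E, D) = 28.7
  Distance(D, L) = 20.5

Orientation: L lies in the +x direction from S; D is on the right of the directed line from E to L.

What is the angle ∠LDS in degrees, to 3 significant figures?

164°

S is at the origin; S and L share the same y with |SL| = 40.7 and L in +x, so L = (40.7, 0). SE runs at 83.0° with |SE| = 26.0, so E = (3.17, 25.8). D is determined by |ED| = 28.7 and |DL| = 20.5 together: it lies at the intersection of circle(E, 28.7) and circle(L, 20.5). With |EL| = 45.5, the foot of the radical line on EL is 27.2 from E and the perpendicular offset is √(28.7² − 27.2²) = 9.15. Taking the right-of-EL solution: D = (20.4, 2.85).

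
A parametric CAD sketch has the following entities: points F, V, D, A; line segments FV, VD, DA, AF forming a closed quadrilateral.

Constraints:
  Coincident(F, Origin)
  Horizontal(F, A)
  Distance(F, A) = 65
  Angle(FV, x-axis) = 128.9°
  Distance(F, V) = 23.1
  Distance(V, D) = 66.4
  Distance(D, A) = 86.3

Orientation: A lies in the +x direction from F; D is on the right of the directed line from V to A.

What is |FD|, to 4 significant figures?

48.44

Checks: |FA| = 65.00 ✓; |FV| = 23.10 ✓; |VD| = 66.40 ✓; |DA| = 86.30 ✓.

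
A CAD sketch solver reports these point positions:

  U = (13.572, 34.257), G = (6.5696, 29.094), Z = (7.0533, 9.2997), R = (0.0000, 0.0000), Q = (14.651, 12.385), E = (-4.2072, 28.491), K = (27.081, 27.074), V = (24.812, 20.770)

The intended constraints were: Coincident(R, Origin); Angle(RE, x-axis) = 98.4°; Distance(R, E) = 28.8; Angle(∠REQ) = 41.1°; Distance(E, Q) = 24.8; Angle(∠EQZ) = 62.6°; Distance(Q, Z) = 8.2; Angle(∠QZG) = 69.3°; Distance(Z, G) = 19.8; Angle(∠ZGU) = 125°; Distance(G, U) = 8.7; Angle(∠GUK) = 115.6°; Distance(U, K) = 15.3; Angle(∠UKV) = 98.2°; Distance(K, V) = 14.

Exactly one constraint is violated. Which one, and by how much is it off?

Distance(K, V) = 14 — off by 7.30.

R = (0.00, 0.00) ✓; RE at 98.40° ✓; |RE| = 28.80 ✓; ∠REQ = 41.10° ✓; |EQ| = 24.80 ✓; ∠EQZ = 62.60° ✓; |QZ| = 8.200 ✓; ∠QZG = 69.30° ✓; |ZG| = 19.80 ✓; ∠ZGU = 125.0° ✓; |GU| = 8.700 ✓; ∠GUK = 115.6° ✓; |UK| = 15.30 ✓; ∠UKV = 98.21° ✓; |KV| = 6.700 ✗.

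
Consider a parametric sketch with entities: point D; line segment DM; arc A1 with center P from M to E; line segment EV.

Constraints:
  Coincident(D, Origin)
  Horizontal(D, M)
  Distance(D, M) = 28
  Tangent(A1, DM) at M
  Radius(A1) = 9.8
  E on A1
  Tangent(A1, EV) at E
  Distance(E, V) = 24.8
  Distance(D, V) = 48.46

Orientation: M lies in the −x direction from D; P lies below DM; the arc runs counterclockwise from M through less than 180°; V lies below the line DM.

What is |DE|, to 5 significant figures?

39.410

Checks: |PE| = 9.800 ✓; ∠(PE, EV) = 90.00° ✓; |EV| = 24.80 ✓; |DV| = 48.46 ✓.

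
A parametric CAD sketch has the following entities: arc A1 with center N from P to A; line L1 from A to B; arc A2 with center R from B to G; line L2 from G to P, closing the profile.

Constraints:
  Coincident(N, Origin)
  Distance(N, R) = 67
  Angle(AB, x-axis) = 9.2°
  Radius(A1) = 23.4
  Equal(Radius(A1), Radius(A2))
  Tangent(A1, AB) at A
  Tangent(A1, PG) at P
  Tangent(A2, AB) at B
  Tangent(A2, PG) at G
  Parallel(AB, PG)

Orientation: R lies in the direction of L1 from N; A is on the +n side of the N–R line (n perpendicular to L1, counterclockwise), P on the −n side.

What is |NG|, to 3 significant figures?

71.0

Tangency of A1 to both parallel lines with radius 23.4 puts A and P at N ± 23.4·n: A = (-3.74, 23.1), P = (3.74, -23.1). Equal radii place B and G the same way about R: B = R + 23.4·n = (62.4, 33.8), G = R − 23.4·n = (69.9, -12.4). Then |NG| = |G − N| = 71.0.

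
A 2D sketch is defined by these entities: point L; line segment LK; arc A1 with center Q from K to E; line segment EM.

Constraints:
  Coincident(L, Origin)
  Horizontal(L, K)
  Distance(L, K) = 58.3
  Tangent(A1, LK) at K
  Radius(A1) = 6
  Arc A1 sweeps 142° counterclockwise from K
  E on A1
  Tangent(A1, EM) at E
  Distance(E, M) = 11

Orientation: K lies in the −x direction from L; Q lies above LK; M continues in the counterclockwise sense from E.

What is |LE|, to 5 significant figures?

55.650

L is at the origin; L and K share the same y with |LK| = 58.3 and K on the −x side, so K = (-58.300, 0.0000). The tangent condition forces QK to be normal to LK, so Q = K + (0, 6) = (-58.300, 6.0000). On A1, K sits at bearing -90° from Q; a 142° counterclockwise sweep puts E at bearing 52°, so E = Q + 6.0·(cos 52°, sin 52°) = (-54.606, 10.728). Then |LE| = |E − L| = 55.650.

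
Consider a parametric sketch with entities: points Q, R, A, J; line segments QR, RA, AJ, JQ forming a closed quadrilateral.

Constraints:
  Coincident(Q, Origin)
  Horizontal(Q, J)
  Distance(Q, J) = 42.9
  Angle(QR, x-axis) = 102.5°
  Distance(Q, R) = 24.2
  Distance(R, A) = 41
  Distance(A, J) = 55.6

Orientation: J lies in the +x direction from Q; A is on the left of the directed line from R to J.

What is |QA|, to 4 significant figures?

57.58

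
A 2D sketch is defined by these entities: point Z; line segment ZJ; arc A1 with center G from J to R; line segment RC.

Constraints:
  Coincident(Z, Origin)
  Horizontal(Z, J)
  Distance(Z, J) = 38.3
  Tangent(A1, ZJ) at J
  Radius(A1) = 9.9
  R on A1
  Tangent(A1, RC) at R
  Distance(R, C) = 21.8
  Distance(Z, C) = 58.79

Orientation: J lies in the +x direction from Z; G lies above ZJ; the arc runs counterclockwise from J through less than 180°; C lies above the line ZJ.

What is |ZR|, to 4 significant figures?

48.99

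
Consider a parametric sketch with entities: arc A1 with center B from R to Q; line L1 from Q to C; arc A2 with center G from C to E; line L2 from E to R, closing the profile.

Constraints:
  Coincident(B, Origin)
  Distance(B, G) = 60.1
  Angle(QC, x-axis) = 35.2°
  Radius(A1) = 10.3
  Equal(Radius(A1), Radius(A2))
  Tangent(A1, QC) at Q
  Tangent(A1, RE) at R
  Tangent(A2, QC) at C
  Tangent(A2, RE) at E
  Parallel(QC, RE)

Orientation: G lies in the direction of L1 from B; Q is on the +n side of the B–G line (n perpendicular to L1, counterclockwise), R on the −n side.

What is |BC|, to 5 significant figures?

60.976

Tangency of A1 to both parallel lines with radius 10.3 puts Q and R at B ± 10.3·n: Q = (-5.9373, 8.4166), R = (5.9373, -8.4166). Equal radii place C and E the same way about G: C = G + 10.3·n = (43.173, 43.060), E = G − 10.3·n = (55.048, 26.227). Then |BC| = |C − B| = 60.976.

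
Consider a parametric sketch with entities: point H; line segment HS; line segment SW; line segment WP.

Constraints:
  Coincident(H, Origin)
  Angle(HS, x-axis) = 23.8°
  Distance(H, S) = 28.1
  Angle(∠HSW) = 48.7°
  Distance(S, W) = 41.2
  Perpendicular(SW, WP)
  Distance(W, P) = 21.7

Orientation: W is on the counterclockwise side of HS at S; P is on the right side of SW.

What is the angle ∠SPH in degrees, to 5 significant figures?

34.338°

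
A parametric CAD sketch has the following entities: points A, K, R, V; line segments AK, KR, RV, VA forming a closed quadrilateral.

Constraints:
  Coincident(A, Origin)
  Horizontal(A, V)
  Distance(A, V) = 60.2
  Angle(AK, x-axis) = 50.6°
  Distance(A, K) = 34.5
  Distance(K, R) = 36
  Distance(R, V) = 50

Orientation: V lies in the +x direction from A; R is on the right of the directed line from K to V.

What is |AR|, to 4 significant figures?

13.18

Checks: |KR| = 36.00 ✓; |RV| = 50.00 ✓.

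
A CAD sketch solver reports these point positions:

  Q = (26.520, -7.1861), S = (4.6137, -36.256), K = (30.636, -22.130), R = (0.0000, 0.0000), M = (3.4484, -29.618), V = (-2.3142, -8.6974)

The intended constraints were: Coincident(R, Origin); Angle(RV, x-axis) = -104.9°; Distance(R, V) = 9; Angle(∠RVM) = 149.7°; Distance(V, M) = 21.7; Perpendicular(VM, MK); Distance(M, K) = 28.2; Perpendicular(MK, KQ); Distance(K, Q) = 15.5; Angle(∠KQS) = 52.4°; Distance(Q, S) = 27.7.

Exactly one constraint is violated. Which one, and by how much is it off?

Distance(Q, S) = 27.7 — off by 8.70.

R = (0.00, 0.00) ✓; RV at -104.9° ✓; |RV| = 9.000 ✓; ∠RVM = 149.7° ✓; |VM| = 21.70 ✓; ∠(VM, MK) = 90.00° ✓; |MK| = 28.20 ✓; ∠(MK, KQ) = 90.00° ✓; |KQ| = 15.50 ✓; ∠KQS = 52.40° ✓; |QS| = 36.40 ✗.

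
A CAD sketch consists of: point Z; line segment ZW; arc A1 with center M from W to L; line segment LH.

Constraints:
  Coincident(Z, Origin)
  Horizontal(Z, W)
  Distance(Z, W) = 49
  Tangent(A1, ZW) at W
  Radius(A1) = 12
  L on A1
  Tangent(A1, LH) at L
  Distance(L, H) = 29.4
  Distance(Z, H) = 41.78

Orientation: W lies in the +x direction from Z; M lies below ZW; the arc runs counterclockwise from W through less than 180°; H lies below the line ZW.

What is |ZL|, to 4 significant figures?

38.80

Checks: Z.y = 0.00, W.y = 0.00 ✓; |ML| = 12.00 ✓; ∠(ML, LH) = 90.00° ✓; |LH| = 29.40 ✓; |ZH| = 41.78 ✓.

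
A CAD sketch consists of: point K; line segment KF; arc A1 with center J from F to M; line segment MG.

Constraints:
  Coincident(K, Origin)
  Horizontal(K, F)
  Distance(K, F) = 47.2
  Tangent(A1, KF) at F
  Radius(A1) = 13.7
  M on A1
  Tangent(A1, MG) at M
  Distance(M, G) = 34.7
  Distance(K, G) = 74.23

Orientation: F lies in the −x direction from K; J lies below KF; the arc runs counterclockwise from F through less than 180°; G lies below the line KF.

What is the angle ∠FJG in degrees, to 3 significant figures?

169°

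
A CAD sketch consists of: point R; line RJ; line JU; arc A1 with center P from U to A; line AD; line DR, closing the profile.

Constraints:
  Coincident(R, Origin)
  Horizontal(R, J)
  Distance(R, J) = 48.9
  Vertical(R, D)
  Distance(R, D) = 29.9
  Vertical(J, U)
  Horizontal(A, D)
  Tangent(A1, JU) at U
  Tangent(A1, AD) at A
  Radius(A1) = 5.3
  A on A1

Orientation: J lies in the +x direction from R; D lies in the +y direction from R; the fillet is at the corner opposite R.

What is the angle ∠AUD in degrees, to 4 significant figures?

38.81°

R is at the origin; R and J share the same y with |RJ| = 48.9 and J on the +x side, so J = (48.90, 0.000). R and D share the same x with |RD| = 29.9 and D on the +y side, so D = (0.000, 29.90). The virtual corner opposite R is at (48.90, 29.90). Tangency of A1 to JU means the radius PU is perpendicular to JU and A1 meets AD tangentially, so PA is at right angles to AD, with radius 5.3, so the center P sits 5.3 in from both sides at P = (43.60, 24.60). That places the tangent points at U = (48.90, 24.60) on JU and A = (43.60, 29.90) on AD. Then cos ∠AUD = UA·UD / (|UA||UD|), giving 38.81°.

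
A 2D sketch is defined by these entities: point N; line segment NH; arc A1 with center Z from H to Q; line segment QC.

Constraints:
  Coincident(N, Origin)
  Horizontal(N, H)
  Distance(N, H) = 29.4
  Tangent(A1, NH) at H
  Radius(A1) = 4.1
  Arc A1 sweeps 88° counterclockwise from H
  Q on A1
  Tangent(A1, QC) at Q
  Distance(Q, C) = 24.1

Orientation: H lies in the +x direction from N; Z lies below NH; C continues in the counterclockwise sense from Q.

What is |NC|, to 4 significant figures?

37.21

N is at the origin; NH is horizontal with |NH| = 29.4 and H on the +x side, so H = (29.40, 0.000). The tangent condition forces ZH to be normal to NH, so Z = H + (0, -4.1) = (29.40, -4.100). On A1, H sits at bearing 90° from Z; an 88° counterclockwise sweep puts Q at bearing 178°, so Q = Z + 4.1·(cos 178°, sin 178°) = (25.30, -3.957). Tangency of A1 to QC means the radius ZQ is perpendicular to QC, so QC runs along (−sin 178°, cos 178°); with |QC| = 24.1, C = (24.46, -28.04). Then |NC| = |C − N| = 37.21.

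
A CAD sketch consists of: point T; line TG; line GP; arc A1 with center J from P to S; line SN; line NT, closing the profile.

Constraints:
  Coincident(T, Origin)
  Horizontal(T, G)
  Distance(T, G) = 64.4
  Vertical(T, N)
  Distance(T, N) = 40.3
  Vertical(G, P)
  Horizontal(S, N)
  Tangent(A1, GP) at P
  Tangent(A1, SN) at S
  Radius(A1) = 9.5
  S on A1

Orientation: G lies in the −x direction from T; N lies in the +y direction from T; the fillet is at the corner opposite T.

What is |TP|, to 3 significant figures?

71.4

T is at the origin; T and G share the same y with |TG| = 64.4 and G on the −x side, so G = (-64.4, 0.00). TN is vertical with |TN| = 40.3 and N on the +y side, so N = (0.00, 40.3). The virtual corner opposite T is at (-64.4, 40.3). Tangency of A1 to GP means the radius JP is perpendicular to GP and A1 meets SN tangentially, so JS is at right angles to SN, with radius 9.5, so the center J sits 9.5 in from both sides at J = (-54.9, 30.8). That places the tangent points at P = (-64.4, 30.8) on GP and S = (-54.9, 40.3) on SN. Then |TP| = |P − T| = 71.4.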